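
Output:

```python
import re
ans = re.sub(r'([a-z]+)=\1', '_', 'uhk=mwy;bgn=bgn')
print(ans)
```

`\1` is not a pattern — it's the concrete string captured by group 1, re-applied verbatim.
Every occurrence is swapped for '_'.

uhk=mwy;_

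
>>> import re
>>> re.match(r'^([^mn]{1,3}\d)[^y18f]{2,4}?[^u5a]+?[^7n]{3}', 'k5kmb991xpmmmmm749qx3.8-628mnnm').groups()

('k5',)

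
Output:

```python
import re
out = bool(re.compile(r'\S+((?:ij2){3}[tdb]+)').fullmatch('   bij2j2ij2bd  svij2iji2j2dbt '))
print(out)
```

False

This matches one or more of a non-whitespace character; then the literal 'ij2' repeated 3 times, then one or more of one of [tdb] (captured).
`fullmatch` succeeds only if the pattern covers the string from start to end.
Here the string isn't matched end-to-end, so the call returns None, and `bool(None)` is False.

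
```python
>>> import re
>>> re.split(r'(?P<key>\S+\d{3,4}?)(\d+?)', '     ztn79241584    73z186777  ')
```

['     ', 'ztn7924158', '4', '    ', '73z18677', '7', '  ']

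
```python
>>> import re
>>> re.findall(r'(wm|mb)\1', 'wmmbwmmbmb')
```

`\1` is not a pattern — it's the concrete string captured by group 1, re-applied verbatim.
`findall` collects group 1 from the one match (1 total).

['mb']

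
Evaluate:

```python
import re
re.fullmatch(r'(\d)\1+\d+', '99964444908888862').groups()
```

('9',)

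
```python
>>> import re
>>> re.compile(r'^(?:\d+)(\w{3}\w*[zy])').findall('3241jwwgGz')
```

['jwwgGz']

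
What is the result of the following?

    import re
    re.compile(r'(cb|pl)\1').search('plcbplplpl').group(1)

'pl'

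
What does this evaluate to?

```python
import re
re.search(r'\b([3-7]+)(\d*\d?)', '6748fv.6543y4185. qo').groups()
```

The pattern matches a word boundary (`\b`, zero-width); then one or more of a character in [3-7] (captured); then zero or more of a digit, then optionally a digit (captured).
Unlike `match`, `search` isn't anchored — it looks for the pattern anywhere in the string.
The match spans [0:4] → '6748'.
Captured: group 1 = '674', group 2 = '8'.

('674', '8')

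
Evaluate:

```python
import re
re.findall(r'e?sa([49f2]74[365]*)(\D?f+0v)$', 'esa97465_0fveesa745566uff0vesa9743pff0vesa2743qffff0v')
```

[('2743', 'qffff0v')]

The pattern matches optionally a literal 'e', then the literal 'sa'; then one of [49f2], then the literal '74', then zero or more of one of [365] (captured); then optionally a non-digit, then one or more of the literal 'f', then the literal '0v' (captured); then anchored at the end.
`findall` packs the 2 group values into a tuple for every match.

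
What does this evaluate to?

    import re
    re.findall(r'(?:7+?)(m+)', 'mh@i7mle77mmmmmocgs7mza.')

['m', 'mmmmm', 'm']

Pattern: one or more of a literal '7' (lazy) (non-capturing group); then one or more of a literal 'm' (captured).
Matches: at [4:6] match '7m', group 1 = 'm'; at [8:15] match '77mmmmm', group 1 = 'mmmmm'; at [19:21] match '7m', group 1 = 'm'.
One capturing group, so `findall` returns just the captured substring from each match — 3 in all.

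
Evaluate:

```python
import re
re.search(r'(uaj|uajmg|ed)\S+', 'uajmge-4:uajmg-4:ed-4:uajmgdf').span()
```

(0, 29)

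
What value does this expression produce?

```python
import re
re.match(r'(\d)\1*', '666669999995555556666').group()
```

After group 1 captures some text, `\1` only succeeds where that same text appears again.
`re.match` won't scan ahead — the pattern has to work from the very first character.
The match spans [0:5] → '66666'.
Captured: group 1 = '6'.

'66666'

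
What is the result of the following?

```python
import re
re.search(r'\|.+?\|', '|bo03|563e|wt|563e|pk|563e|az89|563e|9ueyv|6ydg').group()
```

With the lazy modifier that quantifier settles for the fewest repetitions that let the rest of the pattern succeed (the atoms after it are unaffected and can still be greedy).
`re.search` tries every starting position until one works.
The match spans [0:6] → '|bo03|'.

'|bo03|'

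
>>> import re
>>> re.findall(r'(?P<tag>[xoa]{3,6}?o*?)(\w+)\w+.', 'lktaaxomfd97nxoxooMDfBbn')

A non-greedy quantifier consumes as few characters as it can — just enough that the remainder of the pattern still matches from where it stops; whatever follows it matches normally.
`findall` packs the 2 group values into a tuple for every match.

[('aax', 'omfd97nxoxooMDfB')]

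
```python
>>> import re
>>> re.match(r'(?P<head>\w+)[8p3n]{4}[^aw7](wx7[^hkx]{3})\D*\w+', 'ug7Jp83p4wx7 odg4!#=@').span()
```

Pattern: one or more of a word character (captured as 'head'); then exactly 4 of one of [8p3n], then any character except [aw7]; then the literal 'wx', then the literal '7', then exactly 3 of any character except [hkx] (captured); then zero or more of a non-digit, then one or more of a word character.
`match` is anchored at position 0; if the pattern doesn't fit there, it returns None.
The match spans [0:17] → 'ug7Jp83p4wx7 odg4'.
Captured: group 1 = 'ug7J', group 2 = 'wx7 od'.

(0, 17)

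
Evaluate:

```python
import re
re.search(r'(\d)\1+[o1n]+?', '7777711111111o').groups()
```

The match spans [0:6] → '777771'.
Captured: group 1 = '7'.

('7',)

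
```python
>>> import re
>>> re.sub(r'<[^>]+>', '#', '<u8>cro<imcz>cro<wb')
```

'#cro#cro<wb'

Matches: at [0:4] → '<u8>'; at [7:13] → '<imcz>'.
`sub` substitutes '#' at each match site.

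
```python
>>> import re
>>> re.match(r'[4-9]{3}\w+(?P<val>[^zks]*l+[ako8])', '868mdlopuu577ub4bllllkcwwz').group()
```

'868mdlopuu577ub4bllllk'

This matches exactly 3 of a character in [4-9], then one or more of a word character; then zero or more of any character except [zks], then one or more of the literal 'l', then one of [ako8] (captured as 'val').
`match` is anchored at position 0; if the pattern doesn't fit there, it returns None.
The match spans [0:22] → '868mdlopuu577ub4bllllk'.
Captured: group 1 = 'lk'.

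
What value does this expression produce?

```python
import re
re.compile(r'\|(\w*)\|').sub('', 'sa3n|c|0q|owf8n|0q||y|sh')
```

'sa3n0q0qy|sh'

Every occurrence is swapped for ''.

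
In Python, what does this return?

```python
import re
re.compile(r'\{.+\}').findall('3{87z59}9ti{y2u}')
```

Walking the string: at [1:16] → '{87z59}9ti{y2u}'.
With no groups in the pattern, `findall` gives back each whole match — 1 here.

['{87z59}9ti{y2u}']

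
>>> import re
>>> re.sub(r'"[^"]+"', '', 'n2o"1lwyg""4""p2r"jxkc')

Matches: at [3:10] → '"1lwyg"'; at [10:13] → '"4"'; at [13:18] → '"p2r"'.
`sub` substitutes '' at each match site.

'n2ojxkc'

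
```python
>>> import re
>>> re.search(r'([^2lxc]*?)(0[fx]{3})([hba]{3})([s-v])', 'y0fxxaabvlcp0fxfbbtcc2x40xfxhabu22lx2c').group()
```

'y0fxxaabv'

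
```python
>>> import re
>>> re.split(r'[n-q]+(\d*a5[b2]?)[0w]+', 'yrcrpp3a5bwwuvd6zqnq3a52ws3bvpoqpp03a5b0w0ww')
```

This matches one or more of a character in [n-q]; then zero or more of a digit, then the literal 'a5', then optionally one of [b2] (captured); then one or more of one of [0w].
Matches to split on: at [4:12] → 'pp3a5bww'; at [17:25] → 'qnq3a52w'; at [29:44] → 'poqpp03a5b0w0ww'.
Because the pattern has a capturing group, `split` also inserts each captured text between the pieces.

['yrcr', '3a5b', 'uvd6z', '3a52', 's3bv', '03a5b', '']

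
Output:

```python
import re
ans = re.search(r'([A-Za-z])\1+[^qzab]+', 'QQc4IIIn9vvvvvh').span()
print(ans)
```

(0, 15)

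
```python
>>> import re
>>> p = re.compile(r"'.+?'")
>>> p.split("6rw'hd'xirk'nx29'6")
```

['6rw', 'xirk', '6']

`split` removes every match and returns the 3 fragments in between.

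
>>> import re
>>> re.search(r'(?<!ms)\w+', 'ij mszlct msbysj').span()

(0, 2)

The negative lookahead/lookbehind blocks any match where the forbidden context is present.
The match spans [0:2] → 'ij'.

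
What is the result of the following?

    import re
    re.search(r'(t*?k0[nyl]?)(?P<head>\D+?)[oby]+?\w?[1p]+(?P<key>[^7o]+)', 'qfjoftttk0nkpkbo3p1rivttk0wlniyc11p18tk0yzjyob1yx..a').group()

'tttk0nkpkbo3p1rivttk0wlniyc11p18tk0yzjy'

The pattern matches zero or more of the literal 't' (lazy), then the literal 'k0', then optionally one of [nyl] (captured); then one or more of a non-digit (lazy) (captured as 'head'); then one or more of one of [oby] (lazy), then optionally a word character, then one or more of one of [1p]; then one or more of any character except [7o] (captured as 'key').
`re.search` scans for the first position where the pattern succeeds.
The match spans [5:44] → 'tttk0nkpkbo3p1rivttk0wlniyc11p18tk0yzjy'.
Captured: group 1 = 'tttk0n', group 2 = 'kpk', group 3 = 'rivttk0wlniyc11p18tk0yzjy'.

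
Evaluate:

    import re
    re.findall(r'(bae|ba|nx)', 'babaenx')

['ba', 'bae', 'nx']

Branches in `(...|...)` are attempted left-to-right; the first branch that allows the whole pattern to succeed is taken.
Walking the string: at [0:2] match 'ba', group 1 = 'ba'; at [2:5] match 'bae', group 1 = 'bae'; at [5:7] match 'nx', group 1 = 'nx'.
Because there's exactly one group, `findall` drops the full match and keeps group 1 from each hit.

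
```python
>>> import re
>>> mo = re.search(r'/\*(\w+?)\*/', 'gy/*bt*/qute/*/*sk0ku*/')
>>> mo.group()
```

Unlike `match`, `search` isn't anchored — it looks for the pattern anywhere in the string.
The match spans [2:8] → '/*bt*/'.
Captured: group 1 = 'bt'.

'/*bt*/'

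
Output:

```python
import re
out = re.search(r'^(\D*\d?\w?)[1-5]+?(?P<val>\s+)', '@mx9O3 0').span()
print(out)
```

(0, 7)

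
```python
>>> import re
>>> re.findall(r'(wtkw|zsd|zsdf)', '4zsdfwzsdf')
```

`|` is ordered: at each position the engine commits to the first alternative that works.
Walking the string: at [1:4] match 'zsd', group 1 = 'zsd'; at [6:9] match 'zsd', group 1 = 'zsd'.
With a single group, `findall` returns only what that group captured — 2 items.

['zsd', 'zsd']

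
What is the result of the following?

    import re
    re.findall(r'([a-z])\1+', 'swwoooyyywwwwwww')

['w', 'o', 'y', 'w']

After group 1 captures some text, `\1` only succeeds where that same text appears again.
One capturing group, so `findall` returns just the captured substring from each match — 4 in all.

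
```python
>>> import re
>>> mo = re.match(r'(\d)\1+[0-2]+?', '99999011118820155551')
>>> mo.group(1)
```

'9'

A backreference is literal: `\1` must see the identical characters the first group matched.
With `match`, the pattern is implicitly anchored at the beginning.
The match spans [0:6] → '999990'.
Captured: group 1 = '9'.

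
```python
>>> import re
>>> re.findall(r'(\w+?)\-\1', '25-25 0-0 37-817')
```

The backreference `\1` re-matches whatever the first group consumed, character for character.
With a single group, `findall` returns only what that group captured — 2 items.

['25', '0']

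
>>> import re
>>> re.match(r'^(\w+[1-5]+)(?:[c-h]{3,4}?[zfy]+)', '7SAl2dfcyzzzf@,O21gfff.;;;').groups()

('7SAl2',)

Pattern: anchored at the start of the string; then one or more of a word character, then one or more of a character in [1-5] (captured); then 3 to 4 of a character in [c-h] (lazy), then one or more of one of [zfy] (non-capturing group).
`re.match` only tries the pattern at the start of the string.
The match spans [0:13] → '7SAl2dfcyzzzf'.
Captured: group 1 = '7SAl2'.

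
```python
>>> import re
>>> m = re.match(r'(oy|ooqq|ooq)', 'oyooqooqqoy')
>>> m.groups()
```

('oy',)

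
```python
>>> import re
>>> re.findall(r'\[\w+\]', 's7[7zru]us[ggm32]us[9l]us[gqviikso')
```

['[7zru]', '[ggm32]', '[9l]']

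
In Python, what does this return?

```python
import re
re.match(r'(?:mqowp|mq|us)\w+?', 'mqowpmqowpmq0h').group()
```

With `match`, the pattern is implicitly anchored at the beginning.
The match spans [0:6] → 'mqowpm'.

'mqowpm'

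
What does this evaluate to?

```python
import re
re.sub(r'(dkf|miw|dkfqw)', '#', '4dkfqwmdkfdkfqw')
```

'4#qwm##qw'

Alternation tries branches left to right and keeps the first one that lets the overall match succeed at that position.
`sub` substitutes '#' at each match site.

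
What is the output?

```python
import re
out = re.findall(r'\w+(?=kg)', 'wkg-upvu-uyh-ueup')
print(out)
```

The `(?=…)`/`(?<=…)` assertion just peeks at neighbouring text; it doesn't advance the match position.
Matches: at [0:1] → 'w'.
`findall` yields the raw match text (1 of them) because the pattern has no groups.

['w']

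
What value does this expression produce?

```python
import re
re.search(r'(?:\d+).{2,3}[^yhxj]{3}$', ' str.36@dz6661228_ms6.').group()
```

This matches one or more of a digit (non-capturing group); then 2 to 3 of any character, then exactly 3 of any character except [yhxj]; then anchored at the end.
`search` walks the string left to right and returns the first match it finds.
The match spans [10:22] → '6661228_ms6.'.

'6661228_ms6.'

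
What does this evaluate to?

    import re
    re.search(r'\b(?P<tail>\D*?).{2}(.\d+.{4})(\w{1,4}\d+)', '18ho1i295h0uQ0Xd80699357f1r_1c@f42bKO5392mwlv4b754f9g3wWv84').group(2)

The match spans [30:41] → '@f42bKO5392'.
Captured: group 1 = '', group 2 = '42bKO5', group 3 = '392'.

'42bKO5'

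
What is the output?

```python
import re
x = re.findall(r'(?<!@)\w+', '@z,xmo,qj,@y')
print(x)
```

['xmo', 'qj']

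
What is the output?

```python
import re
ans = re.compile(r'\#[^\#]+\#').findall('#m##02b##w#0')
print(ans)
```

['#m#', '#02b#', '#w#']

Matches: at [0:3] → '#m#'; at [3:8] → '#02b#'; at [8:11] → '#w#'.
`findall` yields the raw match text (3 of them) because the pattern has no groups.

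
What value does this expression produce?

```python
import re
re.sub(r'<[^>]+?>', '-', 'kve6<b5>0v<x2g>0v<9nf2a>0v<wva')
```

'kve6-0v-0v-0v<wva'

Every occurrence is swapped for '-'.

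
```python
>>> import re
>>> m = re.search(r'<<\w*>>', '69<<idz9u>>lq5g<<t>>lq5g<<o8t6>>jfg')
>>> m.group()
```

Unlike `match`, `search` isn't anchored — it looks for the pattern anywhere in the string.
The match spans [2:11] → '<<idz9u>>'.

'<<idz9u>>'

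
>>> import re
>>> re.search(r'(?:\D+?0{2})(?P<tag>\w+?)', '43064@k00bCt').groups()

('b',)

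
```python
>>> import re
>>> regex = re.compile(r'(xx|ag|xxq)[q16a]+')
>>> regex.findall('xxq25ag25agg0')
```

['xx']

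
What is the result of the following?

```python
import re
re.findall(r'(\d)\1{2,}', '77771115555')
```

['7', '1', '5']

`\1` is not a pattern — it's the concrete string captured by group 1, re-applied verbatim.
Scanning left to right: at [0:4] match '7777', group 1 = '7'; at [4:7] match '111', group 1 = '1'; at [7:11] match '5555', group 1 = '5'.
`findall` collects group 1 from each match (3 total).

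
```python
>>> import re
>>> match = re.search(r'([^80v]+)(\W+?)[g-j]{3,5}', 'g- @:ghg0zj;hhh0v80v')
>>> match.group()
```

The match spans [0:8] → 'g- @:ghg'.

'g- @:ghg'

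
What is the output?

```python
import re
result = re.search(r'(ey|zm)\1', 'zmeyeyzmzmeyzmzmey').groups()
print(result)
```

The match spans [2:6] → 'eyey'.
Captured: group 1 = 'ey'.

('ey',)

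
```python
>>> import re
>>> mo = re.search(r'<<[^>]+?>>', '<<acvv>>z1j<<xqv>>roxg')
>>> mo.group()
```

'<<acvv>>'

`re.search` tries every starting position until one works.
The match spans [0:8] → '<<acvv>>'.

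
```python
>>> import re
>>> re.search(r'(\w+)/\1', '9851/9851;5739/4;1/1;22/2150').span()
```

(0, 9)

After group 1 captures some text, `\1` only succeeds where that same text appears again.
`re.search` tries every starting position until one works.
The match spans [0:9] → '9851/9851'.
Captured: group 1 = '9851'.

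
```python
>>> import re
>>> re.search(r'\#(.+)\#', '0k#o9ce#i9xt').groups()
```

`search` walks the string left to right and returns the first match it finds.
The match spans [2:8] → '#o9ce#'.
Captured: group 1 = 'o9ce'.

('o9ce',)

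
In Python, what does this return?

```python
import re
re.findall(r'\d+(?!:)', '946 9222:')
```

['946', '922']

A negative assertion filters positions out without eating any characters.
Matches: at [0:3] → '946'; at [4:7] → '922'.
No capturing groups, so `findall` returns the 2 full match strings.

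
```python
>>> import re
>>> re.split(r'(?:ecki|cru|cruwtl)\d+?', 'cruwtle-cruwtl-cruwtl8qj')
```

['cruwtle-cruwtl-', 'qj']

Matches to split on: at [15:22] → 'cruwtl8'.
Splitting on the pattern gives 2 pieces.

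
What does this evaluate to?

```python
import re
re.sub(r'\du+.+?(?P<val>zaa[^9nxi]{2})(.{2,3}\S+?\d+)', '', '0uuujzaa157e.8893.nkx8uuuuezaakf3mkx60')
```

Because the quantifier is non-greedy, it stops expanding at the earliest point where the rest of the pattern can succeed.
Each match is replaced by ''.

'.nkx'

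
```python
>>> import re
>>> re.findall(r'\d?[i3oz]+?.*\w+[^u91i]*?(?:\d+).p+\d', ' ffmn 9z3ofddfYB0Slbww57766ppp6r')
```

Since nothing is captured, `findall` lists the 1 matched substring directly.

['9z3ofddfYB0Slbww57766ppp6']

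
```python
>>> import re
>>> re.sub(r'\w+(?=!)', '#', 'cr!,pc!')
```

The lookaround is zero-width — it requires the adjacent text to match without consuming it, so the asserted text isn't part of the match.
Matches: at [0:2] → 'cr'; at [4:6] → 'pc'.
Each match is replaced by '#'.

'#!,#!'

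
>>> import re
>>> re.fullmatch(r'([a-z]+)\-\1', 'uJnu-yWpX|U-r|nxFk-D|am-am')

None

A backreference is literal: `\1` must see the identical characters the first group matched.
`re.fullmatch` is like wrapping the pattern in `^…$` (in single-line mode).
Here the pattern can't cover the whole string, so the call returns None.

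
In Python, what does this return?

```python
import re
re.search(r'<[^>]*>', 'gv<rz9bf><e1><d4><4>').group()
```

'<rz9bf>'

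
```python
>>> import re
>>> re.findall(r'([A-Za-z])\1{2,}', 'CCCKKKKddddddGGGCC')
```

After group 1 captures some text, `\1` only succeeds where that same text appears again.
Scanning left to right: at [0:3] match 'CCC', group 1 = 'C'; at [3:7] match 'KKKK', group 1 = 'K'; at [7:13] match 'dddddd', group 1 = 'd'; at [13:16] match 'GGG', group 1 = 'G'.
Because there's exactly one group, `findall` drops the full match and keeps group 1 from each hit.

['C', 'K', 'd', 'G']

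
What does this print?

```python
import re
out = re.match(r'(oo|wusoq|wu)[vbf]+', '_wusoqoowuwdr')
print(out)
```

None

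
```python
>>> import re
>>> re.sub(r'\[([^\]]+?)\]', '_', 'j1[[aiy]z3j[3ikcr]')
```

Matches: at [2:8] → '[[aiy]'; at [11:18] → '[3ikcr]'.
Each match is replaced by '_'.

'j1_z3j_'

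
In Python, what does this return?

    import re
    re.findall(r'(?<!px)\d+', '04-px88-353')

['04', '8', '353']

The negative lookahead/lookbehind blocks any match where the forbidden context is present.
Since nothing is captured, `findall` lists the 3 matched substrings directly.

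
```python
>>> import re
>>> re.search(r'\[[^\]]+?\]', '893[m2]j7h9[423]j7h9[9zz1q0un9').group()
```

The match spans [3:7] → '[m2]'.

'[m2]'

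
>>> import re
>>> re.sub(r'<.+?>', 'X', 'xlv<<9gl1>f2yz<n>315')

Every occurrence is swapped for 'X'.

'xlvXf2yzX315'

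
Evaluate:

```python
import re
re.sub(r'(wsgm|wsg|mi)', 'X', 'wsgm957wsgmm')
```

'X957Xm'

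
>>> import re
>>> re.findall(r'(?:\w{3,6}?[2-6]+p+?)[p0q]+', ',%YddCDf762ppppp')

Pattern: 3 to 6 of a word character (lazy), then one or more of a character in [2-6], then one or more of a literal 'p' (lazy) (non-capturing group); then one or more of one of [p0q].
Walking the string: at [3:16] → 'ddCDf762ppppp'.
No capturing groups, so `findall` returns the 1 full match string.

['ddCDf762ppppp']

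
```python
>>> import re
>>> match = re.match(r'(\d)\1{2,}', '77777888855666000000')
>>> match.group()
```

With `match`, the pattern is implicitly anchored at the beginning.
The match spans [0:5] → '77777'.

'77777'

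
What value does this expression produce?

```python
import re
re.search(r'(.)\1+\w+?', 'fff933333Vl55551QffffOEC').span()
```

(0, 4)

`\1` has to match the exact text group 1 already captured.
`re.search` scans for the first position where the pattern succeeds.
The match spans [0:4] → 'fff9'.
Captured: group 1 = 'f'.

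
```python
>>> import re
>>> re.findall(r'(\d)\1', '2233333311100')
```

['2', '3', '3', '3', '1', '0']

The backreference `\1` re-matches whatever the first group consumed, character for character.
Walking the string: at [0:2] match '22', group 1 = '2'; at [2:4] match '33', group 1 = '3'; at [4:6] match '33', group 1 = '3'; at [6:8] match '33', group 1 = '3'; at [8:10] match '11', group 1 = '1'; ….
With a single group, `findall` returns only what that group captured — 6 items.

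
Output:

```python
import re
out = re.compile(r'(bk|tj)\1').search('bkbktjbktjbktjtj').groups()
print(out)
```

After group 1 captures some text, `\1` only succeeds where that same text appears again.
`search` walks the string left to right and returns the first match it finds.
The match spans [0:4] → 'bkbk'.
Captured: group 1 = 'bk'.

('bk',)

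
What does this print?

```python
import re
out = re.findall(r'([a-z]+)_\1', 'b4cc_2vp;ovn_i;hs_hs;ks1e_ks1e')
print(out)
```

The backreference `\1` re-matches whatever the first group consumed, character for character.
Walking the string: at [15:20] match 'hs_hs', group 1 = 'hs'.
With a single group, `findall` returns only what that group captured — 1 item.

['hs']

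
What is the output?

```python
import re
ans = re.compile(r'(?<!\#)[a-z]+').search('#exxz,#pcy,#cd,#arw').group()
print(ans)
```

The negative lookahead/lookbehind blocks any match where the forbidden context is present.
The match spans [2:5] → 'xxz'.

xxz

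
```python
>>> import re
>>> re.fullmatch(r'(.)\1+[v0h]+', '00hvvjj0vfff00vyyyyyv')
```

For `fullmatch`, every character of the input must be accounted for by the pattern.
Here the pattern can't cover the whole string, so the call returns None.

None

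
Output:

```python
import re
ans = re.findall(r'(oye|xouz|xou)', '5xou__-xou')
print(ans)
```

['xou', 'xou']

Scanning left to right: at [1:4] match 'xou', group 1 = 'xou'; at [7:10] match 'xou', group 1 = 'xou'.
Because there's exactly one group, `findall` drops the full match and keeps group 1 from each hit.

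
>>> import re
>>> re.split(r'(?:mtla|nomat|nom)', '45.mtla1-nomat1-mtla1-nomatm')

Branches in `(...|...)` are attempted left-to-right; the first branch that allows the whole pattern to succeed is taken.
Matches to split on: at [3:7] → 'mtla'; at [9:14] → 'nomat'; at [16:20] → 'mtla'; at [22:27] → 'nomat'.
The string is cut at each match, leaving 5 pieces.

['45.', '1-', '1-', '1-', 'm']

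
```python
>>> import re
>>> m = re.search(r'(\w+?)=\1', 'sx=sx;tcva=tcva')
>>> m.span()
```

`\1` has to match the exact text group 1 already captured.
The match spans [0:5] → 'sx=sx'.

(0, 5)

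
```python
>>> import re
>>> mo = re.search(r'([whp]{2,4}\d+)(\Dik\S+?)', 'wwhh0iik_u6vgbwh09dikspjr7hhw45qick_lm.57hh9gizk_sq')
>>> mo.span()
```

(0, 9)

Because the quantifier is non-greedy, it stops expanding at the earliest point where the rest of the pattern can succeed.
The match spans [0:9] → 'wwhh0iik_'.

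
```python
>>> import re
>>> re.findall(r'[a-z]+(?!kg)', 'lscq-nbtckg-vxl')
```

['lscq', 'nbtckg', 'vxl']

`(?!…)`/`(?<!…)` only lets a position through if the neighbouring text does NOT match; no characters are consumed.
Scanning left to right: at [0:4] → 'lscq'; at [5:11] → 'nbtckg'; at [12:15] → 'vxl'.
Since nothing is captured, `findall` lists the 3 matched substrings directly.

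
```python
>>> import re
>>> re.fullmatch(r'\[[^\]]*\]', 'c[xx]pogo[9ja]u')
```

For `fullmatch`, every character of the input must be accounted for by the pattern.
Here there's no way to consume every character, so the call returns None.

None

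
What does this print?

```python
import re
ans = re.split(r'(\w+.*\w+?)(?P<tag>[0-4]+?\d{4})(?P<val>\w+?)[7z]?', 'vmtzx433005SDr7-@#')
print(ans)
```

The pattern matches one or more of a word character, then zero or more of any character, then one or more of a word character (lazy) (captured); then one or more of a character in [0-4] (lazy), then exactly 4 of a digit (captured as 'tag'); then one or more of a word character (lazy) (captured as 'val'); then optionally one of [7z].
The `?` after the quantifier makes it lazy — it takes as little as possible before letting the rest of the pattern try.
Matches to split on: at [0:12] → 'vmtzx433005S'.
The group in the pattern means `split` returns the separators' captures alongside the pieces.

['', 'vmtzx4', '33005', 'S', 'Dr7-@#']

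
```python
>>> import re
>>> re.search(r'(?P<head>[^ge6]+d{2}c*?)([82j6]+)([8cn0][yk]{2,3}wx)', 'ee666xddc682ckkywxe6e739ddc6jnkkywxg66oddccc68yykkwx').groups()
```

('xddc', '682', 'ckkywx')

The match spans [5:18] → 'xddc682ckkywx'.
Captured: group 1 = 'xddc', group 2 = '682', group 3 = 'ckkywx'.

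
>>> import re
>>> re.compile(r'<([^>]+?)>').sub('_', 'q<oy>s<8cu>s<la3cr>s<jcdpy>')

Matches: at [1:5] → '<oy>'; at [6:11] → '<8cu>'; at [12:19] → '<la3cr>'; at [20:27] → '<jcdpy>'.
Every occurrence is swapped for '_'.

'q_s_s_s_'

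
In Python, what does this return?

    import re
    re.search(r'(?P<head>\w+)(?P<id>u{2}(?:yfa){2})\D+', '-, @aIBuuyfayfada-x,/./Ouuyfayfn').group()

'aIBuuyfayfada-x,/./Ouuyfayfn'

The pattern matches one or more of a word character (captured as 'head'); then exactly 2 of the literal 'u', then the literal 'yfa' repeated 2 times (captured as 'id'); then one or more of a non-digit.
The match spans [4:32] → 'aIBuuyfayfada-x,/./Ouuyfayfn'.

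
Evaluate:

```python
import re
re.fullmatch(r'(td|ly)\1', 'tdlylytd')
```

None

`\1` has to match the exact text group 1 already captured.
For `fullmatch`, every character of the input must be accounted for by the pattern.
Here there's no way to consume every character, so the call returns None.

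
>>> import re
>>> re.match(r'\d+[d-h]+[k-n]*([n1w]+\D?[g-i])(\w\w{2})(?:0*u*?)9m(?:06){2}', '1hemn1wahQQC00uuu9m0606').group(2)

Pattern: one or more of a digit, then one or more of a character in [d-h], then zero or more of a character in [k-n]; then one or more of one of [n1w], then optionally a non-digit, then a character in [g-i] (captured); then a word character, then exactly 2 of a word character (captured); then zero or more of a literal '0', then zero or more of the literal 'u' (lazy) (non-capturing group); then the literal '9m', then the literal '06' repeated 2 times.
`re.match` won't scan ahead — the pattern has to work from the very first character.
The match spans [0:23] → '1hemn1wahQQC00uuu9m0606'.
Captured: group 1 = '1wah', group 2 = 'QQC'.

'QQC'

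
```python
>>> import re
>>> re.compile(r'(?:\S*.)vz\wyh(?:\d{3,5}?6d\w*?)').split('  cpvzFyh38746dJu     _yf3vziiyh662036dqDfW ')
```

['  ', 'Ju     _yf3vziiyh662036dqDfW ']

Lazy quantifiers expand one character at a time until the remainder of the pattern can match.
Splitting on the pattern gives 2 pieces.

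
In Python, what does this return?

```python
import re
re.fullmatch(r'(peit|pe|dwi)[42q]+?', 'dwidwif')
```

None

`re.fullmatch` requires the pattern to consume the entire string.
Here the pattern can't cover the whole string, so the call returns None.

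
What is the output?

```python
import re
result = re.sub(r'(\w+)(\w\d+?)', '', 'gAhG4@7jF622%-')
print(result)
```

@%-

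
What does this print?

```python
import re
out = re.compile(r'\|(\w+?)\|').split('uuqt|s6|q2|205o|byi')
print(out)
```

['uuqt', 's6', 'q2', '205o', 'byi']

Matches to split on: at [4:8] → '|s6|'; at [10:16] → '|205o|'.
`re.split` interleaves the captured-group text with the surrounding fragments.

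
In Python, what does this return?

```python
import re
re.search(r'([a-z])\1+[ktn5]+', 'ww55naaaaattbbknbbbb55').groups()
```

A backreference is literal: `\1` must see the identical characters the first group matched.
`re.search` tries every starting position until one works.
The match spans [0:5] → 'ww55n'.
Captured: group 1 = 'w'.

('w',)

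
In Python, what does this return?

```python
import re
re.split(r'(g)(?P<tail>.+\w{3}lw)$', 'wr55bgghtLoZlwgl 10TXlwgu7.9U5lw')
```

['wr55b', 'g', 'ghtLoZlwgl 10TXlwgu7.9U5lw', '']

This matches a literal 'g' (captured); then one or more of any character, then exactly 3 of a word character, then the literal 'lw' (captured as 'tail'); then anchored at the end.
Matches to split on: at [5:32] → 'gghtLoZlwgl 10TXlwgu7.9U5lw'.
`re.split` interleaves the captured-group text with the surrounding fragments.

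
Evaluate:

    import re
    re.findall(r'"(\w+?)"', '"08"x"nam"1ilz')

Because there's exactly one group, `findall` drops the full match and keeps group 1 from each hit.

['08', 'nam']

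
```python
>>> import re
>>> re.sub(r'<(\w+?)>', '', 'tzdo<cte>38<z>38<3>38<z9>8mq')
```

'tzdo3838388mq'

Matches: at [4:9] → '<cte>'; at [11:14] → '<z>'; at [16:19] → '<3>'; at [21:25] → '<z9>'.
Every occurrence is swapped for ''.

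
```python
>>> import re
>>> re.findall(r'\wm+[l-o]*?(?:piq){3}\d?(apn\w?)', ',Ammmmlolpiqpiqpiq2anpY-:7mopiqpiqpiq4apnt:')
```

['apnt']

This matches a word character, then one or more of a literal 'm'; then zero or more of a character in [l-o] (lazy); then the literal 'piq' repeated 3 times, then optionally a digit; then the literal 'apn', then optionally a word character (captured).
Because there's exactly one group, `findall` drops the full match and keeps group 1 from the one hit.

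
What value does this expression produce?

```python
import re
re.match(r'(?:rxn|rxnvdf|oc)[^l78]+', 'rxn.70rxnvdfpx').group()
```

`re.match` won't scan ahead — the pattern has to work from the very first character.
The match spans [0:4] → 'rxn.'.

'rxn.'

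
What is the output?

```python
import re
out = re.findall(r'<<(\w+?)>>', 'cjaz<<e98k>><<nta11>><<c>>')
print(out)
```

['e98k', 'nta11', 'c']

With a single group, `findall` returns only what that group captured — 3 items.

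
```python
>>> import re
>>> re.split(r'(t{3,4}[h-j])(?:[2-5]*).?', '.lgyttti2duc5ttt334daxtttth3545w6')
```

['.lgy', 'ttti', 'uc5ttt334dax', 'tttth', '6']

This matches 3 to 4 of a literal 't', then a character in [h-j] (captured); then zero or more of a character in [2-5] (non-capturing group); then optionally any character.
Matches to split on: at [4:10] → 'ttti2d'; at [22:32] → 'tttth3545w'.
With a capturing group present, the delimiter's captured portion is kept in the result list.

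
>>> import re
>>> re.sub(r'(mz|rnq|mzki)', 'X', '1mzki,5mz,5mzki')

'1Xki,5X,5Xki'

The regex engine tests alternatives in the order written; an earlier branch that matches wins even if a later one would match more.
Matches: at [1:3] → 'mz'; at [7:9] → 'mz'; at [11:13] → 'mz'.
Each match is replaced by 'X'.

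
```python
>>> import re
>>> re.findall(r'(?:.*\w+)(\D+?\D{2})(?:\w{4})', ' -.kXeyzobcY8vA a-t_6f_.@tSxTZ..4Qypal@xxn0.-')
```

['al@']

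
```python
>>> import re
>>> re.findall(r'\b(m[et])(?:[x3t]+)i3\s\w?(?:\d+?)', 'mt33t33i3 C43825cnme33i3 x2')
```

['mt']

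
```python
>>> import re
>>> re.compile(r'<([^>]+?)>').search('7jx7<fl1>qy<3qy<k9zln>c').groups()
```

('fl1',)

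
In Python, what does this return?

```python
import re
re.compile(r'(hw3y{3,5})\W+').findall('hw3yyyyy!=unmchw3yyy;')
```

['hw3yyyyy', 'hw3yyy']

This matches the literal 'hw3', then 3 to 5 of a literal 'y' (captured); then one or more of a non-word character.
Walking the string: at [0:10] match 'hw3yyyyy!=', group 1 = 'hw3yyyyy'; at [14:21] match 'hw3yyy;', group 1 = 'hw3yyy'.
One capturing group, so `findall` returns just the captured substring from each match — 2 in all.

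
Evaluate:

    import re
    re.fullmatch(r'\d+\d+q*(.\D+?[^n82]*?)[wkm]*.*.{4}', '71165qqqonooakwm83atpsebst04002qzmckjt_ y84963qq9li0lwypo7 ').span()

(0, 59)

`re.fullmatch` requires the pattern to consume the entire string.
The match spans [0:59] → '71165qqqonooakwm83atpsebst04002qzmckjt_ y84963qq9li0lwypo7 '.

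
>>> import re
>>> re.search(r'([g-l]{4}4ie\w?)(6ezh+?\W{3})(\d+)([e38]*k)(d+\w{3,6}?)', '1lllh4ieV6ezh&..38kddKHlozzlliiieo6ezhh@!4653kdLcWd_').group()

'lllh4ieV6ezh&..38kddKHl'

Pattern: exactly 4 of a character in [g-l], then the literal '4ie', then optionally a word character (captured); then the literal '6ez', then one or more of the literal 'h' (lazy), then exactly 3 of a non-word character (captured); then one or more of a digit (captured); then zero or more of one of [e38], then a literal 'k' (captured); then one or more of the literal 'd', then 3 to 6 of a word character (lazy) (captured).
The match spans [1:24] → 'lllh4ieV6ezh&..38kddKHl'.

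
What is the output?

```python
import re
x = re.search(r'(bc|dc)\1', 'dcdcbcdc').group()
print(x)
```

dcdc

`\1` has to match the exact text group 1 already captured.
The match spans [0:4] → 'dcdc'.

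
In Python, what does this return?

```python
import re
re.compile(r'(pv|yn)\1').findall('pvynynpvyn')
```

['yn']

The backreference `\1` re-matches whatever the first group consumed, character for character.
Matches: at [2:6] match 'ynyn', group 1 = 'yn'.
One capturing group, so `findall` returns just the captured substring from the one match — 1 in all.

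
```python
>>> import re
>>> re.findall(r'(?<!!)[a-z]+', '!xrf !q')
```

`(?!…)`/`(?<!…)` only lets a position through if the neighbouring text does NOT match; no characters are consumed.
Walking the string: at [2:4] → 'rf'.
Since nothing is captured, `findall` lists the 1 matched substring directly.

['rf']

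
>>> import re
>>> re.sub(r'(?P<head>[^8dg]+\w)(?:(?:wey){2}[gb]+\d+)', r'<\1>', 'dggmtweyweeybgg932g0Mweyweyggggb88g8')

'dggmtweyweeybgg932g<0M>g8'

The replacement refers to a captured group, so each match is rewritten using its own captured text.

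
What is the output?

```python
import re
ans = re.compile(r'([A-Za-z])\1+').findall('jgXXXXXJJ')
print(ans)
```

['X', 'J']

A backreference is literal: `\1` must see the identical characters the first group matched.
Matches: at [2:7] match 'XXXXX', group 1 = 'X'; at [7:9] match 'JJ', group 1 = 'J'.
One capturing group, so `findall` returns just the captured substring from each match — 2 in all.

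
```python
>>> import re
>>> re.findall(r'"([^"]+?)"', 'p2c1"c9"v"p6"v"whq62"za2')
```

['c9', 'p6', 'whq62']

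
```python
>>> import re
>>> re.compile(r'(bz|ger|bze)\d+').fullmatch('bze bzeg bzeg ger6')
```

None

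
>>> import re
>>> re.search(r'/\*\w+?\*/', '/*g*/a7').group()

`re.search` tries every starting position until one works.
The match spans [0:5] → '/*g*/'.

'/*g*/'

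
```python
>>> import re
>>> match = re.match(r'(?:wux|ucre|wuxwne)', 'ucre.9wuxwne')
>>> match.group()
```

'ucre'

With `match`, the pattern is implicitly anchored at the beginning.
The match spans [0:4] → 'ucre'.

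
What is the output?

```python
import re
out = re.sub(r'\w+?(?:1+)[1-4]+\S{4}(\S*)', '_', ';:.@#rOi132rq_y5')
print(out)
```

;:.@#_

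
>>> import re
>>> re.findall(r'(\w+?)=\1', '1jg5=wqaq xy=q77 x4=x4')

['x4']

The backreference `\1` re-matches whatever the first group consumed, character for character.
Matches: at [17:22] match 'x4=x4', group 1 = 'x4'.
With a single group, `findall` returns only what that group captured — 1 item.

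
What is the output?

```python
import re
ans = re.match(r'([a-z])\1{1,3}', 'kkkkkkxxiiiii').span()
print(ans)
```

(0, 4)

After group 1 captures some text, `\1` only succeeds where that same text appears again.
`match` is anchored at position 0; if the pattern doesn't fit there, it returns None.
The match spans [0:4] → 'kkkk'.
Captured: group 1 = 'k'.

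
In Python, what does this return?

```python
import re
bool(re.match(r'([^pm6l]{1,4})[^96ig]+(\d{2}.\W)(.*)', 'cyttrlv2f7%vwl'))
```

This matches 1 to 4 of any character except [pm6l] (captured); then one or more of any character except [96ig]; then exactly 2 of a digit, then any character, then a non-word character (captured); then zero or more of any character (captured).
`match` is anchored at position 0; if the pattern doesn't fit there, it returns None.
Here position 0 doesn't satisfy it, so the call returns None, and `bool(None)` is False.

False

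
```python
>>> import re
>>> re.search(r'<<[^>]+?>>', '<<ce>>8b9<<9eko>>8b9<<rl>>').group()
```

'<<ce>>'

`re.search` scans for the first position where the pattern succeeds.
The match spans [0:6] → '<<ce>>'.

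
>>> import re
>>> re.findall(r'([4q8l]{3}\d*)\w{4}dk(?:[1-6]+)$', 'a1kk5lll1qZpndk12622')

['lll1']

This matches exactly 3 of one of [4q8l], then zero or more of a digit (captured); then exactly 4 of a word character, then the literal 'dk'; then one or more of a character in [1-6] (non-capturing group); then anchored at the end.
Walking the string: at [5:20] match 'lll1qZpndk12622', group 1 = 'lll1'.
One capturing group, so `findall` returns just the captured substring from the one match — 1 in all.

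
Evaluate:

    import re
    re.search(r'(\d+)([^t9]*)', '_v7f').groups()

('7', 'f')

Pattern: one or more of a digit (captured); then zero or more of any character except [t9] (captured).
`search` walks the string left to right and returns the first match it finds.
The match spans [2:4] → '7f'.
Captured: group 1 = '7', group 2 = 'f'.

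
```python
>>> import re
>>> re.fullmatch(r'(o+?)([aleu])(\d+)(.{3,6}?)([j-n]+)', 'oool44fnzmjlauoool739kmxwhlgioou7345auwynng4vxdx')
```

None

`re.fullmatch` is like wrapping the pattern in `^…$` (in single-line mode).
Here the string isn't matched end-to-end, so the call returns None.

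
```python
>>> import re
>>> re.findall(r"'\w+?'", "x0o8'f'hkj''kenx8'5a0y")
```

Walking the string: at [4:7] → "'f'"; at [11:18] → "'kenx8'".
With no groups in the pattern, `findall` gives back each whole match — 2 here.

["'f'", "'kenx8'"]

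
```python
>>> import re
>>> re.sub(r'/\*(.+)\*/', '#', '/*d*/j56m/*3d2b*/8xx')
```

'#8xx'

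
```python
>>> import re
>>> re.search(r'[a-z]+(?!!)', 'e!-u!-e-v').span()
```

(6, 7)

`(?!…)`/`(?<!…)` only lets a position through if the neighbouring text does NOT match; no characters are consumed.
`search` walks the string left to right and returns the first match it finds.
The match spans [6:7] → 'e'.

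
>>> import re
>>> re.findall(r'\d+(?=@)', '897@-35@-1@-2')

['897', '35', '1']

The positive lookaround only admits positions where the adjacent text matches; those characters stay outside the span.
Matches: at [0:3] → '897'; at [5:7] → '35'; at [9:10] → '1'.
With no groups in the pattern, `findall` gives back each whole match — 3 here.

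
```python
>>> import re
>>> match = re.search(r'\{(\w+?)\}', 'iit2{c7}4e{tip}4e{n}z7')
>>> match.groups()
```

('c7',)

`re.search` tries every starting position until one works.
The match spans [4:8] → '{c7}'.
Captured: group 1 = 'c7'.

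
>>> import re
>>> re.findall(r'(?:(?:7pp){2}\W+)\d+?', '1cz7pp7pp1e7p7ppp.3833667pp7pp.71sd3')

['7pp7pp.7']

The pattern matches the literal '7pp' repeated 2 times, then one or more of a non-word character (non-capturing group); then one or more of a digit (lazy).
Walking the string: at [24:32] → '7pp7pp.7'.
No capturing groups, so `findall` returns the 1 full match string.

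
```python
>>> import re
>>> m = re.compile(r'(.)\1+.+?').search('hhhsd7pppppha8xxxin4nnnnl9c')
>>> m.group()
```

`\1` is not a pattern — it's the concrete string captured by group 1, re-applied verbatim.
`search` walks the string left to right and returns the first match it finds.
The match spans [0:4] → 'hhhs'.
Captured: group 1 = 'h'.

'hhhs'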